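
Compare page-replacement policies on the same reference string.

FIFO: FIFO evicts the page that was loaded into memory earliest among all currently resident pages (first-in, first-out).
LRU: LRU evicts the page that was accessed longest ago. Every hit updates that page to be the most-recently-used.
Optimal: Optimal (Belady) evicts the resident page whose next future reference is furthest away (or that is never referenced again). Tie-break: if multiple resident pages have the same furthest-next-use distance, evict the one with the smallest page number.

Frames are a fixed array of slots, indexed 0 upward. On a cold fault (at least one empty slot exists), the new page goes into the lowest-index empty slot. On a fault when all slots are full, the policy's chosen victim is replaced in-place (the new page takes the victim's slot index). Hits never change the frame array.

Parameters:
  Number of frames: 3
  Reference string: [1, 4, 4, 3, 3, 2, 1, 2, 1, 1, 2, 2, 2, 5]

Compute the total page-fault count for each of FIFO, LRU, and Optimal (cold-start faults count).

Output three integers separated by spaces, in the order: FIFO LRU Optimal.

Answer: 6 6 5

Derivation:
--- FIFO ---
  step 0: ref 1 -> FAULT, frames=[1,-,-] (faults so far: 1)
  step 1: ref 4 -> FAULT, frames=[1,4,-] (faults so far: 2)
  step 2: ref 4 -> HIT, frames=[1,4,-] (faults so far: 2)
  step 3: ref 3 -> FAULT, frames=[1,4,3] (faults so far: 3)
  step 4: ref 3 -> HIT, frames=[1,4,3] (faults so far: 3)
  step 5: ref 2 -> FAULT, evict 1, frames=[2,4,3] (faults so far: 4)
  step 6: ref 1 -> FAULT, evict 4, frames=[2,1,3] (faults so far: 5)
  step 7: ref 2 -> HIT, frames=[2,1,3] (faults so far: 5)
  step 8: ref 1 -> HIT, frames=[2,1,3] (faults so far: 5)
  step 9: ref 1 -> HIT, frames=[2,1,3] (faults so far: 5)
  step 10: ref 2 -> HIT, frames=[2,1,3] (faults so far: 5)
  step 11: ref 2 -> HIT, frames=[2,1,3] (faults so far: 5)
  step 12: ref 2 -> HIT, frames=[2,1,3] (faults so far: 5)
  step 13: ref 5 -> FAULT, evict 3, frames=[2,1,5] (faults so far: 6)
  FIFO total faults: 6
--- LRU ---
  step 0: ref 1 -> FAULT, frames=[1,-,-] (faults so far: 1)
  step 1: ref 4 -> FAULT, frames=[1,4,-] (faults so far: 2)
  step 2: ref 4 -> HIT, frames=[1,4,-] (faults so far: 2)
  step 3: ref 3 -> FAULT, frames=[1,4,3] (faults so far: 3)
  step 4: ref 3 -> HIT, frames=[1,4,3] (faults so far: 3)
  step 5: ref 2 -> FAULT, evict 1, frames=[2,4,3] (faults so far: 4)
  step 6: ref 1 -> FAULT, evict 4, frames=[2,1,3] (faults so far: 5)
  step 7: ref 2 -> HIT, frames=[2,1,3] (faults so far: 5)
  step 8: ref 1 -> HIT, frames=[2,1,3] (faults so far: 5)
  step 9: ref 1 -> HIT, frames=[2,1,3] (faults so far: 5)
  step 10: ref 2 -> HIT, frames=[2,1,3] (faults so far: 5)
  step 11: ref 2 -> HIT, frames=[2,1,3] (faults so far: 5)
  step 12: ref 2 -> HIT, frames=[2,1,3] (faults so far: 5)
  step 13: ref 5 -> FAULT, evict 3, frames=[2,1,5] (faults so far: 6)
  LRU total faults: 6
--- Optimal ---
  step 0: ref 1 -> FAULT, frames=[1,-,-] (faults so far: 1)
  step 1: ref 4 -> FAULT, frames=[1,4,-] (faults so far: 2)
  step 2: ref 4 -> HIT, frames=[1,4,-] (faults so far: 2)
  step 3: ref 3 -> FAULT, frames=[1,4,3] (faults so far: 3)
  step 4: ref 3 -> HIT, frames=[1,4,3] (faults so far: 3)
  step 5: ref 2 -> FAULT, evict 3, frames=[1,4,2] (faults so far: 4)
  step 6: ref 1 -> HIT, frames=[1,4,2] (faults so far: 4)
  step 7: ref 2 -> HIT, frames=[1,4,2] (faults so far: 4)
  step 8: ref 1 -> HIT, frames=[1,4,2] (faults so far: 4)
  step 9: ref 1 -> HIT, frames=[1,4,2] (faults so far: 4)
  step 10: ref 2 -> HIT, frames=[1,4,2] (faults so far: 4)
  step 11: ref 2 -> HIT, frames=[1,4,2] (faults so far: 4)
  step 12: ref 2 -> HIT, frames=[1,4,2] (faults so far: 4)
  step 13: ref 5 -> FAULT, evict 1, frames=[5,4,2] (faults so far: 5)
  Optimal total faults: 5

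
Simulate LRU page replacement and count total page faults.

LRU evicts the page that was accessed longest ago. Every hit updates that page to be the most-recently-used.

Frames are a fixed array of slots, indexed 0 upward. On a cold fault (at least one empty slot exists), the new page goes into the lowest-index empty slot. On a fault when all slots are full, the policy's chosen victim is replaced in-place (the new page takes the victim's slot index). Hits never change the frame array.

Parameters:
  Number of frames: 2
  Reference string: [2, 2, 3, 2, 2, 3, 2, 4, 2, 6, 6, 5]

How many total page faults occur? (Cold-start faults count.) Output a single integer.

Step 0: ref 2 → FAULT, frames=[2,-]
Step 1: ref 2 → HIT, frames=[2,-]
Step 2: ref 3 → FAULT, frames=[2,3]
Step 3: ref 2 → HIT, frames=[2,3]
Step 4: ref 2 → HIT, frames=[2,3]
Step 5: ref 3 → HIT, frames=[2,3]
Step 6: ref 2 → HIT, frames=[2,3]
Step 7: ref 4 → FAULT (evict 3), frames=[2,4]
Step 8: ref 2 → HIT, frames=[2,4]
Step 9: ref 6 → FAULT (evict 4), frames=[2,6]
Step 10: ref 6 → HIT, frames=[2,6]
Step 11: ref 5 → FAULT (evict 2), frames=[5,6]
Total faults: 5

Answer: 5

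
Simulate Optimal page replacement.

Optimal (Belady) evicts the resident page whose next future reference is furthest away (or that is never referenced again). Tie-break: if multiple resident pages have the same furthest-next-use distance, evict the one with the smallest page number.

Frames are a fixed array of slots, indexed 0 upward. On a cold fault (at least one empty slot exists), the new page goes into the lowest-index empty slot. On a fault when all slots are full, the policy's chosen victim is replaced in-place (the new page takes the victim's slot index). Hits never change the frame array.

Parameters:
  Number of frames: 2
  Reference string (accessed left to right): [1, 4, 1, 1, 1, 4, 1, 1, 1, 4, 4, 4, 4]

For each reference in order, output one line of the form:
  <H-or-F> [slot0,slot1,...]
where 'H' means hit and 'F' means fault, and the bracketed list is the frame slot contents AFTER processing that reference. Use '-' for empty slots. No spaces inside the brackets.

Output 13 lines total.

F [1,-]
F [1,4]
H [1,4]
H [1,4]
H [1,4]
H [1,4]
H [1,4]
H [1,4]
H [1,4]
H [1,4]
H [1,4]
H [1,4]
H [1,4]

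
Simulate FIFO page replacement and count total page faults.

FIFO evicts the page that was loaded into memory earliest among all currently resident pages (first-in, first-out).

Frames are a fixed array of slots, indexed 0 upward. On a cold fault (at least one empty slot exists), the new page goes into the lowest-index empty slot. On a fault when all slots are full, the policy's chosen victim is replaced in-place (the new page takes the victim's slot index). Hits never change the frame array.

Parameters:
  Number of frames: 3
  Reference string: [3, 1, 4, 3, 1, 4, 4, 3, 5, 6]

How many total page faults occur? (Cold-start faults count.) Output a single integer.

Step 0: ref 3 → FAULT, frames=[3,-,-]
Step 1: ref 1 → FAULT, frames=[3,1,-]
Step 2: ref 4 → FAULT, frames=[3,1,4]
Step 3: ref 3 → HIT, frames=[3,1,4]
Step 4: ref 1 → HIT, frames=[3,1,4]
Step 5: ref 4 → HIT, frames=[3,1,4]
Step 6: ref 4 → HIT, frames=[3,1,4]
Step 7: ref 3 → HIT, frames=[3,1,4]
Step 8: ref 5 → FAULT (evict 3), frames=[5,1,4]
Step 9: ref 6 → FAULT (evict 1), frames=[5,6,4]
Total faults: 5

Answer: 5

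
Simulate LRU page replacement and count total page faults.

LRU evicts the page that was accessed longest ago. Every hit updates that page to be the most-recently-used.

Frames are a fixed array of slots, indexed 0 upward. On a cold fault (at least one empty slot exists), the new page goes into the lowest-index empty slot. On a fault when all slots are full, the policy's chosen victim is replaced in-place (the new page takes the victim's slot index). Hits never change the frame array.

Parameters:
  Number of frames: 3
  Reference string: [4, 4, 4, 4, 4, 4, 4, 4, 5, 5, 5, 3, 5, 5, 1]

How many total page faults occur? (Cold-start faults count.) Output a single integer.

Step 0: ref 4 → FAULT, frames=[4,-,-]
Step 1: ref 4 → HIT, frames=[4,-,-]
Step 2: ref 4 → HIT, frames=[4,-,-]
Step 3: ref 4 → HIT, frames=[4,-,-]
Step 4: ref 4 → HIT, frames=[4,-,-]
Step 5: ref 4 → HIT, frames=[4,-,-]
Step 6: ref 4 → HIT, frames=[4,-,-]
Step 7: ref 4 → HIT, frames=[4,-,-]
Step 8: ref 5 → FAULT, frames=[4,5,-]
Step 9: ref 5 → HIT, frames=[4,5,-]
Step 10: ref 5 → HIT, frames=[4,5,-]
Step 11: ref 3 → FAULT, frames=[4,5,3]
Step 12: ref 5 → HIT, frames=[4,5,3]
Step 13: ref 5 → HIT, frames=[4,5,3]
Step 14: ref 1 → FAULT (evict 4), frames=[1,5,3]
Total faults: 4

Answer: 4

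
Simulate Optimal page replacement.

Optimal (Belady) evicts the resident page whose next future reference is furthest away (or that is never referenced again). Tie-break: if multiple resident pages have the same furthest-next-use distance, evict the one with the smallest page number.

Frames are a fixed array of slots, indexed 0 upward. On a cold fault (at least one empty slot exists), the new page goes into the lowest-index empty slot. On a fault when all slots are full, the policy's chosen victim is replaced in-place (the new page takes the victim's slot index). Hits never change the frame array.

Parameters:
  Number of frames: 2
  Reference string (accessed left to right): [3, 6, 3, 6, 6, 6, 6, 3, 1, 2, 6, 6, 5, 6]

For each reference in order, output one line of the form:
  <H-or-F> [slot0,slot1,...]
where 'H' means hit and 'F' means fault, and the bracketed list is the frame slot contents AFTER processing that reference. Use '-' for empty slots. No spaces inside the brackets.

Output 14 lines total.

F [3,-]
F [3,6]
H [3,6]
H [3,6]
H [3,6]
H [3,6]
H [3,6]
H [3,6]
F [1,6]
F [2,6]
H [2,6]
H [2,6]
F [5,6]
H [5,6]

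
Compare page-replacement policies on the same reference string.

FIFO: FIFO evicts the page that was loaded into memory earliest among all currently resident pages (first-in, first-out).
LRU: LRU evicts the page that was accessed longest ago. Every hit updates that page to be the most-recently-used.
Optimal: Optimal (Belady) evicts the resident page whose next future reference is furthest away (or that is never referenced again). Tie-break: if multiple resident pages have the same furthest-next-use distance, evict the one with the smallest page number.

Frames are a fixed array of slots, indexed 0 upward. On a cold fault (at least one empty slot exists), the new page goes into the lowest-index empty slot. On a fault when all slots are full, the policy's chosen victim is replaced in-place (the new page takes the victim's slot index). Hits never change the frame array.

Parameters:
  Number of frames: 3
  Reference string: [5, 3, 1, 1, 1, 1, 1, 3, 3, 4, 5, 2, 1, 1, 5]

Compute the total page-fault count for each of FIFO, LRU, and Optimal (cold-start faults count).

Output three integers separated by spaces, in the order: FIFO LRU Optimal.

--- FIFO ---
  step 0: ref 5 -> FAULT, frames=[5,-,-] (faults so far: 1)
  step 1: ref 3 -> FAULT, frames=[5,3,-] (faults so far: 2)
  step 2: ref 1 -> FAULT, frames=[5,3,1] (faults so far: 3)
  step 3: ref 1 -> HIT, frames=[5,3,1] (faults so far: 3)
  step 4: ref 1 -> HIT, frames=[5,3,1] (faults so far: 3)
  step 5: ref 1 -> HIT, frames=[5,3,1] (faults so far: 3)
  step 6: ref 1 -> HIT, frames=[5,3,1] (faults so far: 3)
  step 7: ref 3 -> HIT, frames=[5,3,1] (faults so far: 3)
  step 8: ref 3 -> HIT, frames=[5,3,1] (faults so far: 3)
  step 9: ref 4 -> FAULT, evict 5, frames=[4,3,1] (faults so far: 4)
  step 10: ref 5 -> FAULT, evict 3, frames=[4,5,1] (faults so far: 5)
  step 11: ref 2 -> FAULT, evict 1, frames=[4,5,2] (faults so far: 6)
  step 12: ref 1 -> FAULT, evict 4, frames=[1,5,2] (faults so far: 7)
  step 13: ref 1 -> HIT, frames=[1,5,2] (faults so far: 7)
  step 14: ref 5 -> HIT, frames=[1,5,2] (faults so far: 7)
  FIFO total faults: 7
--- LRU ---
  step 0: ref 5 -> FAULT, frames=[5,-,-] (faults so far: 1)
  step 1: ref 3 -> FAULT, frames=[5,3,-] (faults so far: 2)
  step 2: ref 1 -> FAULT, frames=[5,3,1] (faults so far: 3)
  step 3: ref 1 -> HIT, frames=[5,3,1] (faults so far: 3)
  step 4: ref 1 -> HIT, frames=[5,3,1] (faults so far: 3)
  step 5: ref 1 -> HIT, frames=[5,3,1] (faults so far: 3)
  step 6: ref 1 -> HIT, frames=[5,3,1] (faults so far: 3)
  step 7: ref 3 -> HIT, frames=[5,3,1] (faults so far: 3)
  step 8: ref 3 -> HIT, frames=[5,3,1] (faults so far: 3)
  step 9: ref 4 -> FAULT, evict 5, frames=[4,3,1] (faults so far: 4)
  step 10: ref 5 -> FAULT, evict 1, frames=[4,3,5] (faults so far: 5)
  step 11: ref 2 -> FAULT, evict 3, frames=[4,2,5] (faults so far: 6)
  step 12: ref 1 -> FAULT, evict 4, frames=[1,2,5] (faults so far: 7)
  step 13: ref 1 -> HIT, frames=[1,2,5] (faults so far: 7)
  step 14: ref 5 -> HIT, frames=[1,2,5] (faults so far: 7)
  LRU total faults: 7
--- Optimal ---
  step 0: ref 5 -> FAULT, frames=[5,-,-] (faults so far: 1)
  step 1: ref 3 -> FAULT, frames=[5,3,-] (faults so far: 2)
  step 2: ref 1 -> FAULT, frames=[5,3,1] (faults so far: 3)
  step 3: ref 1 -> HIT, frames=[5,3,1] (faults so far: 3)
  step 4: ref 1 -> HIT, frames=[5,3,1] (faults so far: 3)
  step 5: ref 1 -> HIT, frames=[5,3,1] (faults so far: 3)
  step 6: ref 1 -> HIT, frames=[5,3,1] (faults so far: 3)
  step 7: ref 3 -> HIT, frames=[5,3,1] (faults so far: 3)
  step 8: ref 3 -> HIT, frames=[5,3,1] (faults so far: 3)
  step 9: ref 4 -> FAULT, evict 3, frames=[5,4,1] (faults so far: 4)
  step 10: ref 5 -> HIT, frames=[5,4,1] (faults so far: 4)
  step 11: ref 2 -> FAULT, evict 4, frames=[5,2,1] (faults so far: 5)
  step 12: ref 1 -> HIT, frames=[5,2,1] (faults so far: 5)
  step 13: ref 1 -> HIT, frames=[5,2,1] (faults so far: 5)
  step 14: ref 5 -> HIT, frames=[5,2,1] (faults so far: 5)
  Optimal total faults: 5

Answer: 7 7 5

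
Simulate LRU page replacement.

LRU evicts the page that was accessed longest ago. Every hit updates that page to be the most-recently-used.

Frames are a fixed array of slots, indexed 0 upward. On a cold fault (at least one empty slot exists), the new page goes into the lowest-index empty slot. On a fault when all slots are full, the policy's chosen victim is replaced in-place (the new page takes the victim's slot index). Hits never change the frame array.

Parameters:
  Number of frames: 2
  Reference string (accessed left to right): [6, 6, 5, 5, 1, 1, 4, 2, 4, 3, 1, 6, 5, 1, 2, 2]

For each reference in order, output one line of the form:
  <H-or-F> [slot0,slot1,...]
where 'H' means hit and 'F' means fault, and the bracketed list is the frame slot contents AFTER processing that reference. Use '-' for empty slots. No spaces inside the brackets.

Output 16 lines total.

F [6,-]
H [6,-]
F [6,5]
H [6,5]
F [1,5]
H [1,5]
F [1,4]
F [2,4]
H [2,4]
F [3,4]
F [3,1]
F [6,1]
F [6,5]
F [1,5]
F [1,2]
H [1,2]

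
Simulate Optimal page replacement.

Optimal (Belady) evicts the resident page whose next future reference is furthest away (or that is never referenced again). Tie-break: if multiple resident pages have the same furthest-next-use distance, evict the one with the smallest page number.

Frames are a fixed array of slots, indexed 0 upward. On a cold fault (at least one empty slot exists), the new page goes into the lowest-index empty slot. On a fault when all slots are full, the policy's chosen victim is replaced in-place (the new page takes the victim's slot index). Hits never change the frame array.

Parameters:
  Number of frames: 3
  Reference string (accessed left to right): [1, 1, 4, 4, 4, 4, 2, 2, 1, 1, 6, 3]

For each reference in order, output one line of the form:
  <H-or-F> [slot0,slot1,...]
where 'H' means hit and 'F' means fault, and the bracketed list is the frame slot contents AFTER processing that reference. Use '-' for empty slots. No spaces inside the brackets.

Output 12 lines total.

F [1,-,-]
H [1,-,-]
F [1,4,-]
H [1,4,-]
H [1,4,-]
H [1,4,-]
F [1,4,2]
H [1,4,2]
H [1,4,2]
H [1,4,2]
F [6,4,2]
F [6,4,3]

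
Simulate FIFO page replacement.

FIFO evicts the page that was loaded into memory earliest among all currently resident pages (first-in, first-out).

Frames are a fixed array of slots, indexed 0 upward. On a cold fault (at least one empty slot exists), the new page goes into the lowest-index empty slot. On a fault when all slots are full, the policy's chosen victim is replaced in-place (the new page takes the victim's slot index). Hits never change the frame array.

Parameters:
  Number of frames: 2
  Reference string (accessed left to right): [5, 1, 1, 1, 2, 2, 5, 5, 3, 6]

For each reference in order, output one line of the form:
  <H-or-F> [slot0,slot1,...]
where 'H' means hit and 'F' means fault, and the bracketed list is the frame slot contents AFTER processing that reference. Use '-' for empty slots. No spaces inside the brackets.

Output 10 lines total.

F [5,-]
F [5,1]
H [5,1]
H [5,1]
F [2,1]
H [2,1]
F [2,5]
H [2,5]
F [3,5]
F [3,6]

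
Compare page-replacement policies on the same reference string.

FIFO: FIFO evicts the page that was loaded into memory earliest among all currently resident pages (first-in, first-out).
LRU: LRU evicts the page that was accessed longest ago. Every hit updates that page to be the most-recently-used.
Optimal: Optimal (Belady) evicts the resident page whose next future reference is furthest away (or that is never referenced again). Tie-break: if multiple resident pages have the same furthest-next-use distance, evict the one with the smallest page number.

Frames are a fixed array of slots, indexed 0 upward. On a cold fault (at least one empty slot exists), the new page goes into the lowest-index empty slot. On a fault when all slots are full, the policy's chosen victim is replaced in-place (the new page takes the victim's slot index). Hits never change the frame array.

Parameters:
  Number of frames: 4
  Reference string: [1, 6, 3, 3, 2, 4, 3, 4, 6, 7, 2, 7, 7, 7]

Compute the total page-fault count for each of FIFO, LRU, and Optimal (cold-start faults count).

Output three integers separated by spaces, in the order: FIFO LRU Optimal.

--- FIFO ---
  step 0: ref 1 -> FAULT, frames=[1,-,-,-] (faults so far: 1)
  step 1: ref 6 -> FAULT, frames=[1,6,-,-] (faults so far: 2)
  step 2: ref 3 -> FAULT, frames=[1,6,3,-] (faults so far: 3)
  step 3: ref 3 -> HIT, frames=[1,6,3,-] (faults so far: 3)
  step 4: ref 2 -> FAULT, frames=[1,6,3,2] (faults so far: 4)
  step 5: ref 4 -> FAULT, evict 1, frames=[4,6,3,2] (faults so far: 5)
  step 6: ref 3 -> HIT, frames=[4,6,3,2] (faults so far: 5)
  step 7: ref 4 -> HIT, frames=[4,6,3,2] (faults so far: 5)
  step 8: ref 6 -> HIT, frames=[4,6,3,2] (faults so far: 5)
  step 9: ref 7 -> FAULT, evict 6, frames=[4,7,3,2] (faults so far: 6)
  step 10: ref 2 -> HIT, frames=[4,7,3,2] (faults so far: 6)
  step 11: ref 7 -> HIT, frames=[4,7,3,2] (faults so far: 6)
  step 12: ref 7 -> HIT, frames=[4,7,3,2] (faults so far: 6)
  step 13: ref 7 -> HIT, frames=[4,7,3,2] (faults so far: 6)
  FIFO total faults: 6
--- LRU ---
  step 0: ref 1 -> FAULT, frames=[1,-,-,-] (faults so far: 1)
  step 1: ref 6 -> FAULT, frames=[1,6,-,-] (faults so far: 2)
  step 2: ref 3 -> FAULT, frames=[1,6,3,-] (faults so far: 3)
  step 3: ref 3 -> HIT, frames=[1,6,3,-] (faults so far: 3)
  step 4: ref 2 -> FAULT, frames=[1,6,3,2] (faults so far: 4)
  step 5: ref 4 -> FAULT, evict 1, frames=[4,6,3,2] (faults so far: 5)
  step 6: ref 3 -> HIT, frames=[4,6,3,2] (faults so far: 5)
  step 7: ref 4 -> HIT, frames=[4,6,3,2] (faults so far: 5)
  step 8: ref 6 -> HIT, frames=[4,6,3,2] (faults so far: 5)
  step 9: ref 7 -> FAULT, evict 2, frames=[4,6,3,7] (faults so far: 6)
  step 10: ref 2 -> FAULT, evict 3, frames=[4,6,2,7] (faults so far: 7)
  step 11: ref 7 -> HIT, frames=[4,6,2,7] (faults so far: 7)
  step 12: ref 7 -> HIT, frames=[4,6,2,7] (faults so far: 7)
  step 13: ref 7 -> HIT, frames=[4,6,2,7] (faults so far: 7)
  LRU total faults: 7
--- Optimal ---
  step 0: ref 1 -> FAULT, frames=[1,-,-,-] (faults so far: 1)
  step 1: ref 6 -> FAULT, frames=[1,6,-,-] (faults so far: 2)
  step 2: ref 3 -> FAULT, frames=[1,6,3,-] (faults so far: 3)
  step 3: ref 3 -> HIT, frames=[1,6,3,-] (faults so far: 3)
  step 4: ref 2 -> FAULT, frames=[1,6,3,2] (faults so far: 4)
  step 5: ref 4 -> FAULT, evict 1, frames=[4,6,3,2] (faults so far: 5)
  step 6: ref 3 -> HIT, frames=[4,6,3,2] (faults so far: 5)
  step 7: ref 4 -> HIT, frames=[4,6,3,2] (faults so far: 5)
  step 8: ref 6 -> HIT, frames=[4,6,3,2] (faults so far: 5)
  step 9: ref 7 -> FAULT, evict 3, frames=[4,6,7,2] (faults so far: 6)
  step 10: ref 2 -> HIT, frames=[4,6,7,2] (faults so far: 6)
  step 11: ref 7 -> HIT, frames=[4,6,7,2] (faults so far: 6)
  step 12: ref 7 -> HIT, frames=[4,6,7,2] (faults so far: 6)
  step 13: ref 7 -> HIT, frames=[4,6,7,2] (faults so far: 6)
  Optimal total faults: 6

Answer: 6 7 6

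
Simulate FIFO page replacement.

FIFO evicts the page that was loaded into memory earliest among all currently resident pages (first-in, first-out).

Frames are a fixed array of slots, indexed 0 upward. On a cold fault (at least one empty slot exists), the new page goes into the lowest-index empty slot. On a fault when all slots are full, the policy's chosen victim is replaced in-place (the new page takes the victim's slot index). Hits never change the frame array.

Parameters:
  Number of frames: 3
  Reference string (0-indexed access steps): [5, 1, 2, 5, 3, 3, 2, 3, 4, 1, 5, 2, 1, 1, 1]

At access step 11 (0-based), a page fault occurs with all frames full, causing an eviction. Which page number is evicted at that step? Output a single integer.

Answer: 4

Derivation:
Step 0: ref 5 -> FAULT, frames=[5,-,-]
Step 1: ref 1 -> FAULT, frames=[5,1,-]
Step 2: ref 2 -> FAULT, frames=[5,1,2]
Step 3: ref 5 -> HIT, frames=[5,1,2]
Step 4: ref 3 -> FAULT, evict 5, frames=[3,1,2]
Step 5: ref 3 -> HIT, frames=[3,1,2]
Step 6: ref 2 -> HIT, frames=[3,1,2]
Step 7: ref 3 -> HIT, frames=[3,1,2]
Step 8: ref 4 -> FAULT, evict 1, frames=[3,4,2]
Step 9: ref 1 -> FAULT, evict 2, frames=[3,4,1]
Step 10: ref 5 -> FAULT, evict 3, frames=[5,4,1]
Step 11: ref 2 -> FAULT, evict 4, frames=[5,2,1]
At step 11: evicted page 4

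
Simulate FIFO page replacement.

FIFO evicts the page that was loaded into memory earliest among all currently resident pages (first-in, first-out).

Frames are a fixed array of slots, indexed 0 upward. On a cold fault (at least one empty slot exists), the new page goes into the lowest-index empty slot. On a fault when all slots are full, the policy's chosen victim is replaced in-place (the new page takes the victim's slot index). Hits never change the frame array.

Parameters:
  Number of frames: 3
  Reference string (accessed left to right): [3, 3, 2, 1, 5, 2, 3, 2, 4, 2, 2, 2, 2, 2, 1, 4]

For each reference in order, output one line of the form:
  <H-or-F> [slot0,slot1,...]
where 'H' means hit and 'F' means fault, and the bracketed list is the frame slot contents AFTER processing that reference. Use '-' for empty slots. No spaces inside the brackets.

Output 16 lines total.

F [3,-,-]
H [3,-,-]
F [3,2,-]
F [3,2,1]
F [5,2,1]
H [5,2,1]
F [5,3,1]
F [5,3,2]
F [4,3,2]
H [4,3,2]
H [4,3,2]
H [4,3,2]
H [4,3,2]
H [4,3,2]
F [4,1,2]
H [4,1,2]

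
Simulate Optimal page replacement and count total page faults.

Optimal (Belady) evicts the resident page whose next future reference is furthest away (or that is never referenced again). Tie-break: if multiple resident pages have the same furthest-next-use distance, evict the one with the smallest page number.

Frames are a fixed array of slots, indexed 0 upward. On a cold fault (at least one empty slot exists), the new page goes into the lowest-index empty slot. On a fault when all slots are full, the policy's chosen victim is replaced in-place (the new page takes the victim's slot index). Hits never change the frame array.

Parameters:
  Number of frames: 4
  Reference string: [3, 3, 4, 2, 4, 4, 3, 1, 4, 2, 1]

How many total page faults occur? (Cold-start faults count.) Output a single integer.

Step 0: ref 3 → FAULT, frames=[3,-,-,-]
Step 1: ref 3 → HIT, frames=[3,-,-,-]
Step 2: ref 4 → FAULT, frames=[3,4,-,-]
Step 3: ref 2 → FAULT, frames=[3,4,2,-]
Step 4: ref 4 → HIT, frames=[3,4,2,-]
Step 5: ref 4 → HIT, frames=[3,4,2,-]
Step 6: ref 3 → HIT, frames=[3,4,2,-]
Step 7: ref 1 → FAULT, frames=[3,4,2,1]
Step 8: ref 4 → HIT, frames=[3,4,2,1]
Step 9: ref 2 → HIT, frames=[3,4,2,1]
Step 10: ref 1 → HIT, frames=[3,4,2,1]
Total faults: 4

Answer: 4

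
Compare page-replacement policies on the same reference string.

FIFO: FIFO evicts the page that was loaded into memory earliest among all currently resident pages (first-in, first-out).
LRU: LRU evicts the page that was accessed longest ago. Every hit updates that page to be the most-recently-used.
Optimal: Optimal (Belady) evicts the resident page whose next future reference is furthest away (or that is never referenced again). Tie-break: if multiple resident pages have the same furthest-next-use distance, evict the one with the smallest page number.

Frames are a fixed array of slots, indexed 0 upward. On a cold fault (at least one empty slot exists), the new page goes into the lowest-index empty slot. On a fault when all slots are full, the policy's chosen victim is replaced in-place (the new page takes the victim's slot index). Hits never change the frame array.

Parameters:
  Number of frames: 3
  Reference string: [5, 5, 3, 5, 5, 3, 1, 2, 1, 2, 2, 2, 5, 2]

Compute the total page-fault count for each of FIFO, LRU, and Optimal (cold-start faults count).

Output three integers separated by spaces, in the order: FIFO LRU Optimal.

--- FIFO ---
  step 0: ref 5 -> FAULT, frames=[5,-,-] (faults so far: 1)
  step 1: ref 5 -> HIT, frames=[5,-,-] (faults so far: 1)
  step 2: ref 3 -> FAULT, frames=[5,3,-] (faults so far: 2)
  step 3: ref 5 -> HIT, frames=[5,3,-] (faults so far: 2)
  step 4: ref 5 -> HIT, frames=[5,3,-] (faults so far: 2)
  step 5: ref 3 -> HIT, frames=[5,3,-] (faults so far: 2)
  step 6: ref 1 -> FAULT, frames=[5,3,1] (faults so far: 3)
  step 7: ref 2 -> FAULT, evict 5, frames=[2,3,1] (faults so far: 4)
  step 8: ref 1 -> HIT, frames=[2,3,1] (faults so far: 4)
  step 9: ref 2 -> HIT, frames=[2,3,1] (faults so far: 4)
  step 10: ref 2 -> HIT, frames=[2,3,1] (faults so far: 4)
  step 11: ref 2 -> HIT, frames=[2,3,1] (faults so far: 4)
  step 12: ref 5 -> FAULT, evict 3, frames=[2,5,1] (faults so far: 5)
  step 13: ref 2 -> HIT, frames=[2,5,1] (faults so far: 5)
  FIFO total faults: 5
--- LRU ---
  step 0: ref 5 -> FAULT, frames=[5,-,-] (faults so far: 1)
  step 1: ref 5 -> HIT, frames=[5,-,-] (faults so far: 1)
  step 2: ref 3 -> FAULT, frames=[5,3,-] (faults so far: 2)
  step 3: ref 5 -> HIT, frames=[5,3,-] (faults so far: 2)
  step 4: ref 5 -> HIT, frames=[5,3,-] (faults so far: 2)
  step 5: ref 3 -> HIT, frames=[5,3,-] (faults so far: 2)
  step 6: ref 1 -> FAULT, frames=[5,3,1] (faults so far: 3)
  step 7: ref 2 -> FAULT, evict 5, frames=[2,3,1] (faults so far: 4)
  step 8: ref 1 -> HIT, frames=[2,3,1] (faults so far: 4)
  step 9: ref 2 -> HIT, frames=[2,3,1] (faults so far: 4)
  step 10: ref 2 -> HIT, frames=[2,3,1] (faults so far: 4)
  step 11: ref 2 -> HIT, frames=[2,3,1] (faults so far: 4)
  step 12: ref 5 -> FAULT, evict 3, frames=[2,5,1] (faults so far: 5)
  step 13: ref 2 -> HIT, frames=[2,5,1] (faults so far: 5)
  LRU total faults: 5
--- Optimal ---
  step 0: ref 5 -> FAULT, frames=[5,-,-] (faults so far: 1)
  step 1: ref 5 -> HIT, frames=[5,-,-] (faults so far: 1)
  step 2: ref 3 -> FAULT, frames=[5,3,-] (faults so far: 2)
  step 3: ref 5 -> HIT, frames=[5,3,-] (faults so far: 2)
  step 4: ref 5 -> HIT, frames=[5,3,-] (faults so far: 2)
  step 5: ref 3 -> HIT, frames=[5,3,-] (faults so far: 2)
  step 6: ref 1 -> FAULT, frames=[5,3,1] (faults so far: 3)
  step 7: ref 2 -> FAULT, evict 3, frames=[5,2,1] (faults so far: 4)
  step 8: ref 1 -> HIT, frames=[5,2,1] (faults so far: 4)
  step 9: ref 2 -> HIT, frames=[5,2,1] (faults so far: 4)
  step 10: ref 2 -> HIT, frames=[5,2,1] (faults so far: 4)
  step 11: ref 2 -> HIT, frames=[5,2,1] (faults so far: 4)
  step 12: ref 5 -> HIT, frames=[5,2,1] (faults so far: 4)
  step 13: ref 2 -> HIT, frames=[5,2,1] (faults so far: 4)
  Optimal total faults: 4

Answer: 5 5 4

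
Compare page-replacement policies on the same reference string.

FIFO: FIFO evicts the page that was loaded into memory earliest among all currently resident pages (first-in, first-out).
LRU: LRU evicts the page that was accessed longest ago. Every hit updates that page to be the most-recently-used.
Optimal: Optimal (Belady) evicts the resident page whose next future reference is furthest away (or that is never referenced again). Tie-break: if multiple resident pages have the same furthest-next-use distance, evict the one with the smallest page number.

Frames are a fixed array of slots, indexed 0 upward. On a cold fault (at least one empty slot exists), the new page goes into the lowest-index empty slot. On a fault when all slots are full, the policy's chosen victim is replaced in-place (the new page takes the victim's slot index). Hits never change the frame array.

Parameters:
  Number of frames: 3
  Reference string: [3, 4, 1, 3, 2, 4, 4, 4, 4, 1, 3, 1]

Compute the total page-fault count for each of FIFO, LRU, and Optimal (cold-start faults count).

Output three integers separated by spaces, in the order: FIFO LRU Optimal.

Answer: 5 7 5

Derivation:
--- FIFO ---
  step 0: ref 3 -> FAULT, frames=[3,-,-] (faults so far: 1)
  step 1: ref 4 -> FAULT, frames=[3,4,-] (faults so far: 2)
  step 2: ref 1 -> FAULT, frames=[3,4,1] (faults so far: 3)
  step 3: ref 3 -> HIT, frames=[3,4,1] (faults so far: 3)
  step 4: ref 2 -> FAULT, evict 3, frames=[2,4,1] (faults so far: 4)
  step 5: ref 4 -> HIT, frames=[2,4,1] (faults so far: 4)
  step 6: ref 4 -> HIT, frames=[2,4,1] (faults so far: 4)
  step 7: ref 4 -> HIT, frames=[2,4,1] (faults so far: 4)
  step 8: ref 4 -> HIT, frames=[2,4,1] (faults so far: 4)
  step 9: ref 1 -> HIT, frames=[2,4,1] (faults so far: 4)
  step 10: ref 3 -> FAULT, evict 4, frames=[2,3,1] (faults so far: 5)
  step 11: ref 1 -> HIT, frames=[2,3,1] (faults so far: 5)
  FIFO total faults: 5
--- LRU ---
  step 0: ref 3 -> FAULT, frames=[3,-,-] (faults so far: 1)
  step 1: ref 4 -> FAULT, frames=[3,4,-] (faults so far: 2)
  step 2: ref 1 -> FAULT, frames=[3,4,1] (faults so far: 3)
  step 3: ref 3 -> HIT, frames=[3,4,1] (faults so far: 3)
  step 4: ref 2 -> FAULT, evict 4, frames=[3,2,1] (faults so far: 4)
  step 5: ref 4 -> FAULT, evict 1, frames=[3,2,4] (faults so far: 5)
  step 6: ref 4 -> HIT, frames=[3,2,4] (faults so far: 5)
  step 7: ref 4 -> HIT, frames=[3,2,4] (faults so far: 5)
  step 8: ref 4 -> HIT, frames=[3,2,4] (faults so far: 5)
  step 9: ref 1 -> FAULT, evict 3, frames=[1,2,4] (faults so far: 6)
  step 10: ref 3 -> FAULT, evict 2, frames=[1,3,4] (faults so far: 7)
  step 11: ref 1 -> HIT, frames=[1,3,4] (faults so far: 7)
  LRU total faults: 7
--- Optimal ---
  step 0: ref 3 -> FAULT, frames=[3,-,-] (faults so far: 1)
  step 1: ref 4 -> FAULT, frames=[3,4,-] (faults so far: 2)
  step 2: ref 1 -> FAULT, frames=[3,4,1] (faults so far: 3)
  step 3: ref 3 -> HIT, frames=[3,4,1] (faults so far: 3)
  step 4: ref 2 -> FAULT, evict 3, frames=[2,4,1] (faults so far: 4)
  step 5: ref 4 -> HIT, frames=[2,4,1] (faults so far: 4)
  step 6: ref 4 -> HIT, frames=[2,4,1] (faults so far: 4)
  step 7: ref 4 -> HIT, frames=[2,4,1] (faults so far: 4)
  step 8: ref 4 -> HIT, frames=[2,4,1] (faults so far: 4)
  step 9: ref 1 -> HIT, frames=[2,4,1] (faults so far: 4)
  step 10: ref 3 -> FAULT, evict 2, frames=[3,4,1] (faults so far: 5)
  step 11: ref 1 -> HIT, frames=[3,4,1] (faults so far: 5)
  Optimal total faults: 5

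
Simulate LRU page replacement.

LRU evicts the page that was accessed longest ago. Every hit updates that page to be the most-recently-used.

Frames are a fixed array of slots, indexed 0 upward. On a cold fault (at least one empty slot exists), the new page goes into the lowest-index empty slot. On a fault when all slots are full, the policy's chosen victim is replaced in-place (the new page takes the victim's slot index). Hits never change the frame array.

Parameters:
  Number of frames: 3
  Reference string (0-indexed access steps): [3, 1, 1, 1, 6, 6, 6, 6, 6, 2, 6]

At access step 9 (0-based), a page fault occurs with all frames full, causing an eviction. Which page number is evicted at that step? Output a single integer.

Step 0: ref 3 -> FAULT, frames=[3,-,-]
Step 1: ref 1 -> FAULT, frames=[3,1,-]
Step 2: ref 1 -> HIT, frames=[3,1,-]
Step 3: ref 1 -> HIT, frames=[3,1,-]
Step 4: ref 6 -> FAULT, frames=[3,1,6]
Step 5: ref 6 -> HIT, frames=[3,1,6]
Step 6: ref 6 -> HIT, frames=[3,1,6]
Step 7: ref 6 -> HIT, frames=[3,1,6]
Step 8: ref 6 -> HIT, frames=[3,1,6]
Step 9: ref 2 -> FAULT, evict 3, frames=[2,1,6]
At step 9: evicted page 3

Answer: 3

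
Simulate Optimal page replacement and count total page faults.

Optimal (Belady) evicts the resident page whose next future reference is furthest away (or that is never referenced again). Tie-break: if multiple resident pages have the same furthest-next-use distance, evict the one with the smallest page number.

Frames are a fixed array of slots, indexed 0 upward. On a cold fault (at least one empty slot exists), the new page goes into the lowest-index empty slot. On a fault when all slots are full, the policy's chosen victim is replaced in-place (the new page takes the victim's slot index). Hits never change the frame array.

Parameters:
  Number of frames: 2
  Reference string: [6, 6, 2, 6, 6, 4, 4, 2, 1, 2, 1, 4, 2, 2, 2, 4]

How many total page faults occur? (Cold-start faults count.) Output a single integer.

Step 0: ref 6 → FAULT, frames=[6,-]
Step 1: ref 6 → HIT, frames=[6,-]
Step 2: ref 2 → FAULT, frames=[6,2]
Step 3: ref 6 → HIT, frames=[6,2]
Step 4: ref 6 → HIT, frames=[6,2]
Step 5: ref 4 → FAULT (evict 6), frames=[4,2]
Step 6: ref 4 → HIT, frames=[4,2]
Step 7: ref 2 → HIT, frames=[4,2]
Step 8: ref 1 → FAULT (evict 4), frames=[1,2]
Step 9: ref 2 → HIT, frames=[1,2]
Step 10: ref 1 → HIT, frames=[1,2]
Step 11: ref 4 → FAULT (evict 1), frames=[4,2]
Step 12: ref 2 → HIT, frames=[4,2]
Step 13: ref 2 → HIT, frames=[4,2]
Step 14: ref 2 → HIT, frames=[4,2]
Step 15: ref 4 → HIT, frames=[4,2]
Total faults: 5

Answer: 5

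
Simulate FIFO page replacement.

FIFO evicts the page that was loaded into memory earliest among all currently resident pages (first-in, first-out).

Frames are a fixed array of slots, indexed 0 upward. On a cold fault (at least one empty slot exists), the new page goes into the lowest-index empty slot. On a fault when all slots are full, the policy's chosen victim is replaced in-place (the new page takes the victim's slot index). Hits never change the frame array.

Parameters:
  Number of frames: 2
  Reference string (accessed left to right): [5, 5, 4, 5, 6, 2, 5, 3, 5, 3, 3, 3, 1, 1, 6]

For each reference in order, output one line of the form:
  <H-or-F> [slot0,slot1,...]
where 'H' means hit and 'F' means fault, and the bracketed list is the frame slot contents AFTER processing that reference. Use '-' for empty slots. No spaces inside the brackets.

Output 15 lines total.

F [5,-]
H [5,-]
F [5,4]
H [5,4]
F [6,4]
F [6,2]
F [5,2]
F [5,3]
H [5,3]
H [5,3]
H [5,3]
H [5,3]
F [1,3]
H [1,3]
F [1,6]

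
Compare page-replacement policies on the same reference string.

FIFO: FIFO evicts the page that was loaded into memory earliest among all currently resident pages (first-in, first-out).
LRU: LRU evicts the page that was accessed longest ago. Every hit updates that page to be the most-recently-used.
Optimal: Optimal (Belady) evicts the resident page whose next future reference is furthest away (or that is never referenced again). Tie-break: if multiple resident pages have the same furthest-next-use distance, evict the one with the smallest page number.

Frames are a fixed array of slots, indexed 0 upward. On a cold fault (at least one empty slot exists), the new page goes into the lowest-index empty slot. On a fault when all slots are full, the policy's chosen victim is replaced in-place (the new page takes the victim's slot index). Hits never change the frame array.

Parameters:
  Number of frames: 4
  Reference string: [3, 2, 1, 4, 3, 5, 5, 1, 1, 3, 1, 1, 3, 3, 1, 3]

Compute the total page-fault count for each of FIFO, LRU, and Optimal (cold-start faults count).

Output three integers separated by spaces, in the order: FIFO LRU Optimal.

--- FIFO ---
  step 0: ref 3 -> FAULT, frames=[3,-,-,-] (faults so far: 1)
  step 1: ref 2 -> FAULT, frames=[3,2,-,-] (faults so far: 2)
  step 2: ref 1 -> FAULT, frames=[3,2,1,-] (faults so far: 3)
  step 3: ref 4 -> FAULT, frames=[3,2,1,4] (faults so far: 4)
  step 4: ref 3 -> HIT, frames=[3,2,1,4] (faults so far: 4)
  step 5: ref 5 -> FAULT, evict 3, frames=[5,2,1,4] (faults so far: 5)
  step 6: ref 5 -> HIT, frames=[5,2,1,4] (faults so far: 5)
  step 7: ref 1 -> HIT, frames=[5,2,1,4] (faults so far: 5)
  step 8: ref 1 -> HIT, frames=[5,2,1,4] (faults so far: 5)
  step 9: ref 3 -> FAULT, evict 2, frames=[5,3,1,4] (faults so far: 6)
  step 10: ref 1 -> HIT, frames=[5,3,1,4] (faults so far: 6)
  step 11: ref 1 -> HIT, frames=[5,3,1,4] (faults so far: 6)
  step 12: ref 3 -> HIT, frames=[5,3,1,4] (faults so far: 6)
  step 13: ref 3 -> HIT, frames=[5,3,1,4] (faults so far: 6)
  step 14: ref 1 -> HIT, frames=[5,3,1,4] (faults so far: 6)
  step 15: ref 3 -> HIT, frames=[5,3,1,4] (faults so far: 6)
  FIFO total faults: 6
--- LRU ---
  step 0: ref 3 -> FAULT, frames=[3,-,-,-] (faults so far: 1)
  step 1: ref 2 -> FAULT, frames=[3,2,-,-] (faults so far: 2)
  step 2: ref 1 -> FAULT, frames=[3,2,1,-] (faults so far: 3)
  step 3: ref 4 -> FAULT, frames=[3,2,1,4] (faults so far: 4)
  step 4: ref 3 -> HIT, frames=[3,2,1,4] (faults so far: 4)
  step 5: ref 5 -> FAULT, evict 2, frames=[3,5,1,4] (faults so far: 5)
  step 6: ref 5 -> HIT, frames=[3,5,1,4] (faults so far: 5)
  step 7: ref 1 -> HIT, frames=[3,5,1,4] (faults so far: 5)
  step 8: ref 1 -> HIT, frames=[3,5,1,4] (faults so far: 5)
  step 9: ref 3 -> HIT, frames=[3,5,1,4] (faults so far: 5)
  step 10: ref 1 -> HIT, frames=[3,5,1,4] (faults so far: 5)
  step 11: ref 1 -> HIT, frames=[3,5,1,4] (faults so far: 5)
  step 12: ref 3 -> HIT, frames=[3,5,1,4] (faults so far: 5)
  step 13: ref 3 -> HIT, frames=[3,5,1,4] (faults so far: 5)
  step 14: ref 1 -> HIT, frames=[3,5,1,4] (faults so far: 5)
  step 15: ref 3 -> HIT, frames=[3,5,1,4] (faults so far: 5)
  LRU total faults: 5
--- Optimal ---
  step 0: ref 3 -> FAULT, frames=[3,-,-,-] (faults so far: 1)
  step 1: ref 2 -> FAULT, frames=[3,2,-,-] (faults so far: 2)
  step 2: ref 1 -> FAULT, frames=[3,2,1,-] (faults so far: 3)
  step 3: ref 4 -> FAULT, frames=[3,2,1,4] (faults so far: 4)
  step 4: ref 3 -> HIT, frames=[3,2,1,4] (faults so far: 4)
  step 5: ref 5 -> FAULT, evict 2, frames=[3,5,1,4] (faults so far: 5)
  step 6: ref 5 -> HIT, frames=[3,5,1,4] (faults so far: 5)
  step 7: ref 1 -> HIT, frames=[3,5,1,4] (faults so far: 5)
  step 8: ref 1 -> HIT, frames=[3,5,1,4] (faults so far: 5)
  step 9: ref 3 -> HIT, frames=[3,5,1,4] (faults so far: 5)
  step 10: ref 1 -> HIT, frames=[3,5,1,4] (faults so far: 5)
  step 11: ref 1 -> HIT, frames=[3,5,1,4] (faults so far: 5)
  step 12: ref 3 -> HIT, frames=[3,5,1,4] (faults so far: 5)
  step 13: ref 3 -> HIT, frames=[3,5,1,4] (faults so far: 5)
  step 14: ref 1 -> HIT, frames=[3,5,1,4] (faults so far: 5)
  step 15: ref 3 -> HIT, frames=[3,5,1,4] (faults so far: 5)
  Optimal total faults: 5

Answer: 6 5 5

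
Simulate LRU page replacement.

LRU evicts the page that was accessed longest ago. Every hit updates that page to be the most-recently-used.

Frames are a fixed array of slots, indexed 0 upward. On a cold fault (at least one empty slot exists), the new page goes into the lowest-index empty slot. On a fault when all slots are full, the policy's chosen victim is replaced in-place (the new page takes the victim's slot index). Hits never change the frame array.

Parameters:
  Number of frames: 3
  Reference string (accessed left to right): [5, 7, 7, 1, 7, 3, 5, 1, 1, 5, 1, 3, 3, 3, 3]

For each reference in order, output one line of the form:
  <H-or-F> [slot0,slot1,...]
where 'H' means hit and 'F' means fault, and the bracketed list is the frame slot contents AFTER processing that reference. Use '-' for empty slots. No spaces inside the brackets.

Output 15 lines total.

F [5,-,-]
F [5,7,-]
H [5,7,-]
F [5,7,1]
H [5,7,1]
F [3,7,1]
F [3,7,5]
F [3,1,5]
H [3,1,5]
H [3,1,5]
H [3,1,5]
H [3,1,5]
H [3,1,5]
H [3,1,5]
H [3,1,5]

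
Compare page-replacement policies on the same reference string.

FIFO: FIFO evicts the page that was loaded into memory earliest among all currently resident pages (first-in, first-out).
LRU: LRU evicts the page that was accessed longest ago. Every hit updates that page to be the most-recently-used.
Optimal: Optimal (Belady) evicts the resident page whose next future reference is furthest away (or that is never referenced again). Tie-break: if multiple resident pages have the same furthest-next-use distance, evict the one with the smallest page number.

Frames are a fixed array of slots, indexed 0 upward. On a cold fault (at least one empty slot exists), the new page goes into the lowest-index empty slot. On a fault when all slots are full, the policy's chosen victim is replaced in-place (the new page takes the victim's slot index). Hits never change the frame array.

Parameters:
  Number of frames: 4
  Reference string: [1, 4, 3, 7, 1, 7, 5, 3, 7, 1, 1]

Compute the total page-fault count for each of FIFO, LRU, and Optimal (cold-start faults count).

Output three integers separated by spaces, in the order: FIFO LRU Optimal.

--- FIFO ---
  step 0: ref 1 -> FAULT, frames=[1,-,-,-] (faults so far: 1)
  step 1: ref 4 -> FAULT, frames=[1,4,-,-] (faults so far: 2)
  step 2: ref 3 -> FAULT, frames=[1,4,3,-] (faults so far: 3)
  step 3: ref 7 -> FAULT, frames=[1,4,3,7] (faults so far: 4)
  step 4: ref 1 -> HIT, frames=[1,4,3,7] (faults so far: 4)
  step 5: ref 7 -> HIT, frames=[1,4,3,7] (faults so far: 4)
  step 6: ref 5 -> FAULT, evict 1, frames=[5,4,3,7] (faults so far: 5)
  step 7: ref 3 -> HIT, frames=[5,4,3,7] (faults so far: 5)
  step 8: ref 7 -> HIT, frames=[5,4,3,7] (faults so far: 5)
  step 9: ref 1 -> FAULT, evict 4, frames=[5,1,3,7] (faults so far: 6)
  step 10: ref 1 -> HIT, frames=[5,1,3,7] (faults so far: 6)
  FIFO total faults: 6
--- LRU ---
  step 0: ref 1 -> FAULT, frames=[1,-,-,-] (faults so far: 1)
  step 1: ref 4 -> FAULT, frames=[1,4,-,-] (faults so far: 2)
  step 2: ref 3 -> FAULT, frames=[1,4,3,-] (faults so far: 3)
  step 3: ref 7 -> FAULT, frames=[1,4,3,7] (faults so far: 4)
  step 4: ref 1 -> HIT, frames=[1,4,3,7] (faults so far: 4)
  step 5: ref 7 -> HIT, frames=[1,4,3,7] (faults so far: 4)
  step 6: ref 5 -> FAULT, evict 4, frames=[1,5,3,7] (faults so far: 5)
  step 7: ref 3 -> HIT, frames=[1,5,3,7] (faults so far: 5)
  step 8: ref 7 -> HIT, frames=[1,5,3,7] (faults so far: 5)
  step 9: ref 1 -> HIT, frames=[1,5,3,7] (faults so far: 5)
  step 10: ref 1 -> HIT, frames=[1,5,3,7] (faults so far: 5)
  LRU total faults: 5
--- Optimal ---
  step 0: ref 1 -> FAULT, frames=[1,-,-,-] (faults so far: 1)
  step 1: ref 4 -> FAULT, frames=[1,4,-,-] (faults so far: 2)
  step 2: ref 3 -> FAULT, frames=[1,4,3,-] (faults so far: 3)
  step 3: ref 7 -> FAULT, frames=[1,4,3,7] (faults so far: 4)
  step 4: ref 1 -> HIT, frames=[1,4,3,7] (faults so far: 4)
  step 5: ref 7 -> HIT, frames=[1,4,3,7] (faults so far: 4)
  step 6: ref 5 -> FAULT, evict 4, frames=[1,5,3,7] (faults so far: 5)
  step 7: ref 3 -> HIT, frames=[1,5,3,7] (faults so far: 5)
  step 8: ref 7 -> HIT, frames=[1,5,3,7] (faults so far: 5)
  step 9: ref 1 -> HIT, frames=[1,5,3,7] (faults so far: 5)
  step 10: ref 1 -> HIT, frames=[1,5,3,7] (faults so far: 5)
  Optimal total faults: 5

Answer: 6 5 5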